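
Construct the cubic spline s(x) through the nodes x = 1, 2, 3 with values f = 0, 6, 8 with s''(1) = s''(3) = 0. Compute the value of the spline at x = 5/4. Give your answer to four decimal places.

1.7344

With M_i denoting the second derivative at x_i, h_i = 1, 1, and Δ_i = (y_(i+1) − y_i)/h_i = 6, 2:
  1·M_0 + 4·M_1 + 1·M_2 = 6(Δ_1 - Δ_0) = -24
Natural end conditions: M_0 = M_2 = 0.
Solving: M_0 = 0, M_1 = -6, M_2 = 0.
On [1, 2], s(x) = 0 + 7·(x - 1) + 0·(x - 1)² - 1·(x - 1)³.
With (x - 1) = 1/4: s(5/4) = 111/64.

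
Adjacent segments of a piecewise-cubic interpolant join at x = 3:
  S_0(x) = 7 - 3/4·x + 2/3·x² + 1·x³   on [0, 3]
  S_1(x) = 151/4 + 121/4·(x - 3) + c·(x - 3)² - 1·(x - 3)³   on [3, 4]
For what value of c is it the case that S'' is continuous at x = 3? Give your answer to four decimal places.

S_0''(x) = 4/3 + 6·x, so S_0''(3) = 58/3. On the right, S_1''(3) = 2c, so c = 29/3.

9.6667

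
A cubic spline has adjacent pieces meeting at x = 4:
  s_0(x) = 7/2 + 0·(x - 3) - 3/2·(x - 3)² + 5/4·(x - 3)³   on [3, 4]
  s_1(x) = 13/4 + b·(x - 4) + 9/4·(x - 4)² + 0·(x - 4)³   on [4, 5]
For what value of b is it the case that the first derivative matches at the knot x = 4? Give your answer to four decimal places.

s_0'(x) = 0 - 3·(x - 3) + 15/4·(x - 3)², so s_0'(4) = 3/4. On the right, s_1'(4) = b, so b = 3/4.

0.7500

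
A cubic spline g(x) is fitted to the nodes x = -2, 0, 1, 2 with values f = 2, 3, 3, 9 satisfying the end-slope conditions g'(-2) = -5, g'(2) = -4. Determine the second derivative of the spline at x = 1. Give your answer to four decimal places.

Let M_i = g''(x_i). Step sizes h_i = 2, 1, 1; slopes of the chords Δ_i = (y_(i+1) - y_i)/h_i = 1/2, 0, 6.
  2·M_0 + 6·M_1 + 1·M_2 = 6(Δ_1 - Δ_0) = -3
  1·M_1 + 4·M_2 + 1·M_3 = 6(Δ_2 - Δ_1) = 36
Clamped end conditions give two more equations: 2h_0·M_0 + h_0·M_1 = 6(Δ_0 - g'(-2)) = 33 and h_2·M_2 + 2h_2·M_3 = 6(g'(2) - Δ_2) = -60.
Forward elimination and back-substitution give M_0 = 271/22, M_1 = -179/22, M_2 = 233/11, M_3 = -893/22.

21.1818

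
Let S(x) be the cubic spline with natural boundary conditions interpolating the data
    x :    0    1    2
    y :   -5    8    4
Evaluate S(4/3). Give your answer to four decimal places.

8.2407

With σ_i denoting the second derivative at x_i, h_i = 1, 1, and Δ_i = (y_(i+1) − y_i)/h_i = 13, -4:
  1·σ_0 + 4·σ_1 + 1·σ_2 = 6(Δ_1 - Δ_0) = -102
Natural end conditions: σ_0 = σ_2 = 0.
Hence σ_0 = 0, σ_1 = -51/2, σ_2 = 0.
On [1, 2], S(x) = 8 + 9/2·(x - 1) - 51/4·(x - 1)² + 17/4·(x - 1)³.
With (x - 1) = 1/3: S(4/3) = 445/54.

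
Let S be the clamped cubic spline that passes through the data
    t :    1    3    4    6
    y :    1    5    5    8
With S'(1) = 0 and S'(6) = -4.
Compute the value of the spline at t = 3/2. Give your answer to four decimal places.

1.5693

Put M_i = S'' at the i-th knot. Here h = (2, 1, 2) and Δ = (2, 0, 3/2), so the interior equations h_(i-1)·M_(i-1) + 2(h_(i-1)+h_i)·M_i + h_i·M_(i+1) = 6(Δ_i − Δ_(i-1)) read
  2·M_0 + 6·M_1 + 1·M_2 = 6(Δ_1 - Δ_0) = -12
  1·M_1 + 6·M_2 + 2·M_3 = 6(Δ_2 - Δ_1) = 9
Clamped end conditions give two more equations: 2h_0·M_0 + h_0·M_1 = 6(Δ_0 - S'(1)) = 12 and h_2·M_2 + 2h_2·M_3 = 6(S'(6) - Δ_2) = -33.
Forward elimination and back-substitution give M_0 = 173/32, M_1 = -77/16, M_2 = 97/16, M_3 = -361/32.
On [1, 3], S(t) = 1 + 0·(t - 1) + 173/64·(t - 1)² - 109/128·(t - 1)³.
With (t - 1) = 1/2: S(3/2) = 1607/1024.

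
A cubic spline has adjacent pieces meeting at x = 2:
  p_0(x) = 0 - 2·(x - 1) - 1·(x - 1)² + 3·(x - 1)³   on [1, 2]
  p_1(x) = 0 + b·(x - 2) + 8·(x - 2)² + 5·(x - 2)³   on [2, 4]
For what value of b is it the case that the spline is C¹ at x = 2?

p_0'(x) = -2 - 2·(x - 1) + 9·(x - 1)², so p_0'(2) = 5. On the right, p_1'(2) = b, so b = 5.

5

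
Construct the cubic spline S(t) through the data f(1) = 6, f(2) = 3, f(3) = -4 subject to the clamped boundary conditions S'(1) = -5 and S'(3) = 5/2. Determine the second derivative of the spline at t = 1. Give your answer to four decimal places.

15.7500

Let M_i = S''(x_i). Step sizes h_i = 1, 1; slopes of the chords Δ_i = (y_(i+1) - y_i)/h_i = -3, -7.
  1·M_0 + 4·M_1 + 1·M_2 = 6(Δ_1 - Δ_0) = -24
Clamped end conditions give two more equations: 2h_0·M_0 + h_0·M_1 = 6(Δ_0 - S'(1)) = 12 and h_1·M_1 + 2h_1·M_2 = 6(S'(3) - Δ_1) = 57.
Solving the tridiagonal system: M_0 = 63/4, M_1 = -39/2, M_2 = 153/4.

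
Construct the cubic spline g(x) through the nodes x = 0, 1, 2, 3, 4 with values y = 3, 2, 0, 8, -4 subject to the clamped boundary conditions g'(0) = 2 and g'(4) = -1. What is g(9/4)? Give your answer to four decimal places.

2.4018

Put M_i = g'' at the i-th knot. Here h = (1, 1, 1, 1) and Δ = (-1, -2, 8, -12), so the interior equations h_(i-1)·M_(i-1) + 2(h_(i-1)+h_i)·M_i + h_i·M_(i+1) = 6(Δ_i − Δ_(i-1)) read
  1·M_0 + 4·M_1 + 1·M_2 = 6(Δ_1 - Δ_0) = -6
  1·M_1 + 4·M_2 + 1·M_3 = 6(Δ_2 - Δ_1) = 60
  1·M_2 + 4·M_3 + 1·M_4 = 6(Δ_3 - Δ_2) = -120
Clamped end conditions give two more equations: 2h_0·M_0 + h_0·M_1 = 6(Δ_0 - g'(0)) = -18 and h_3·M_3 + 2h_3·M_4 = 6(g'(4) - Δ_3) = 66.
Solving: M_0 = -36/7, M_1 = -54/7, M_2 = 30, M_3 = -366/7, M_4 = 414/7.
On [2, 3], g(x) = 0 + 47/7·(x - 2) + 15·(x - 2)² - 96/7·(x - 2)³.
With (x - 2) = 1/4: g(9/4) = 269/112.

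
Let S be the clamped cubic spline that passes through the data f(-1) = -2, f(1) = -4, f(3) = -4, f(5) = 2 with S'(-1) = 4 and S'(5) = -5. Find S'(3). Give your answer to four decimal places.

4.2000

Put M_i = S'' at the i-th knot. Here h = (2, 2, 2) and Δ = (-1, 0, 3), so the interior equations h_(i-1)·M_(i-1) + 2(h_(i-1)+h_i)·M_i + h_i·M_(i+1) = 6(Δ_i − Δ_(i-1)) read
  2·M_0 + 8·M_1 + 2·M_2 = 6(Δ_1 - Δ_0) = 6
  2·M_1 + 8·M_2 + 2·M_3 = 6(Δ_2 - Δ_1) = 18
Clamped end conditions give two more equations: 2h_0·M_0 + h_0·M_1 = 6(Δ_0 - S'(-1)) = -30 and h_2·M_2 + 2h_2·M_3 = 6(S'(5) - Δ_2) = -48.
Solving the tridiagonal system: M_0 = -41/5, M_1 = 7/5, M_2 = 28/5, M_3 = -74/5.
On [3, 5], S'(x) = b_2 + 2c_2·(x - 3) + 3d_2·(x - 3)² with b_2 = Δ_2 - h_2(2M_2 + M_3)/6 = 21/5, c_2 = M_2/2 = 14/5, d_2 = (M_3 - M_2)/(6h_2) = -17/10. So S'(3) = 21/5.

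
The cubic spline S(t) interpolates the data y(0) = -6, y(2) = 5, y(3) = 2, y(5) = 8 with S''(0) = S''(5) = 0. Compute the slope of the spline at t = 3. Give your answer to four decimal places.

-2.0857

Let M_i = S''(x_i). Step sizes h_i = 2, 1, 2; slopes of the chords Δ_i = (y_(i+1) - y_i)/h_i = 11/2, -3, 3.
  2·M_0 + 6·M_1 + 1·M_2 = 6(Δ_1 - Δ_0) = -51
  1·M_1 + 6·M_2 + 2·M_3 = 6(Δ_2 - Δ_1) = 36
Natural end conditions: M_0 = M_3 = 0.
Forward elimination and back-substitution give M_0 = 0, M_1 = -342/35, M_2 = 267/35, M_3 = 0.
On [3, 5], S'(t) = b_2 + 2c_2·(t - 3) + 3d_2·(t - 3)² with b_2 = Δ_2 - h_2(2M_2 + M_3)/6 = -73/35, c_2 = M_2/2 = 267/70, d_2 = (M_3 - M_2)/(6h_2) = -89/140. So S'(3) = -73/35.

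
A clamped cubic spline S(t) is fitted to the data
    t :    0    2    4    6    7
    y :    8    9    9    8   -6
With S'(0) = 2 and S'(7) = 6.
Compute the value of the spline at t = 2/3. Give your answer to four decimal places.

Write M_i for S''(x_i). With h_i = 2, 2, 2, 1 and divided differences Δ_i = 1/2, 0, -1/2, -14, the continuity of S' gives the tridiagonal system
  2·M_0 + 8·M_1 + 2·M_2 = 6(Δ_1 - Δ_0) = -3
  2·M_1 + 8·M_2 + 2·M_3 = 6(Δ_2 - Δ_1) = -3
  2·M_2 + 6·M_3 + 1·M_4 = 6(Δ_3 - Δ_2) = -81
Clamped end conditions give two more equations: 2h_0·M_0 + h_0·M_1 = 6(Δ_0 - S'(0)) = -9 and h_3·M_3 + 2h_3·M_4 = 6(S'(7) - Δ_3) = 120.
Hence M_0 = -115/86, M_1 = -157/86, M_2 = 307/43, M_3 = -1214/43, M_4 = 3187/43.
On [0, 2], S(t) = 8 + 2·t - 115/172·t² - 7/172·t³.
With t = 2/3: S(2/3) = 10477/1161.

9.0241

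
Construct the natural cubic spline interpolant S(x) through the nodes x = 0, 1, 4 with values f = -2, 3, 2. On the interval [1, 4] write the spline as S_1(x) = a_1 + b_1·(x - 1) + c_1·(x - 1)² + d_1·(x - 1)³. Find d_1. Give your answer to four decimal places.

With m_i denoting the second derivative at x_i, h_i = 1, 3, and Δ_i = (y_(i+1) − y_i)/h_i = 5, -1/3:
  1·m_0 + 8·m_1 + 3·m_2 = 6(Δ_1 - Δ_0) = -32
Natural end conditions: m_0 = m_2 = 0.
Hence m_0 = 0, m_1 = -4, m_2 = 0.
On [1, 4], with S_1(x) = a_1 + b_1·(x - 1) + c_1·(x - 1)² + d_1·(x - 1)³: c_1 = m_1/2 = -2, d_1 = (m_2 - m_1)/(6h_1) = 2/9, b_1 = Δ_1 - h_1(2m_1 + m_2)/6 = 11/3.

0.2222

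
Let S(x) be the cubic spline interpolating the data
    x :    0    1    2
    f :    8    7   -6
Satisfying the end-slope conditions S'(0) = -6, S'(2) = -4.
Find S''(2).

46

Let m_i = S''(x_i). Step sizes h_i = 1, 1; slopes of the chords Δ_i = (y_(i+1) - y_i)/h_i = -1, -13.
  1·m_0 + 4·m_1 + 1·m_2 = 6(Δ_1 - Δ_0) = -72
Clamped end conditions give two more equations: 2h_0·m_0 + h_0·m_1 = 6(Δ_0 - S'(0)) = 30 and h_1·m_1 + 2h_1·m_2 = 6(S'(2) - Δ_1) = 54.
Hence m_0 = 34, m_1 = -38, m_2 = 46.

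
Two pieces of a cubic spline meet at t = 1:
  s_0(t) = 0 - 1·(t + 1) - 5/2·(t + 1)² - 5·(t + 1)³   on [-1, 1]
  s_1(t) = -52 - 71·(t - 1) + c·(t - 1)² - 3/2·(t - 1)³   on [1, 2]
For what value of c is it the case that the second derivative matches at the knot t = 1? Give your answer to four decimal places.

s_0''(t) = -5 - 30·(t + 1), so s_0''(1) = -65. On the right, s_1''(1) = 2c, so c = -65/2.

-32.5000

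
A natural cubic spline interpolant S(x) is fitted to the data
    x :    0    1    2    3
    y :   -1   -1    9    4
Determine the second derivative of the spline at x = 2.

-28

Write M_i for S''(x_i). With h_i = 1, 1, 1 and divided differences Δ_i = 0, 10, -5, the continuity of S' gives the tridiagonal system
  1·M_0 + 4·M_1 + 1·M_2 = 6(Δ_1 - Δ_0) = 60
  1·M_1 + 4·M_2 + 1·M_3 = 6(Δ_2 - Δ_1) = -90
Natural end conditions: M_0 = M_3 = 0.
Solving the tridiagonal system: M_0 = 0, M_1 = 22, M_2 = -28, M_3 = 0.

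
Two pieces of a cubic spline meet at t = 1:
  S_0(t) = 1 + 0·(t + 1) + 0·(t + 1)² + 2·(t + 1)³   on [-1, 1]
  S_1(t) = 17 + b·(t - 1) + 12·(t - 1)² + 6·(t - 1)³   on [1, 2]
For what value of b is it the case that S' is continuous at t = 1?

24

S_0'(t) = 0 + 0·(t + 1) + 6·(t + 1)², so S_0'(1) = 24. On the right, S_1'(1) = b, so b = 24.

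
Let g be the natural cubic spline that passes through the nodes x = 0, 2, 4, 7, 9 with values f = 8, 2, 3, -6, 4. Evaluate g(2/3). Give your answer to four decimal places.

5.2481

Write σ_i for g''(x_i). With h_i = 2, 2, 3, 2 and divided differences Δ_i = -3, 1/2, -3, 5, the continuity of g' gives the tridiagonal system
  2·σ_0 + 8·σ_1 + 2·σ_2 = 6(Δ_1 - Δ_0) = 21
  2·σ_1 + 10·σ_2 + 3·σ_3 = 6(Δ_2 - Δ_1) = -21
  3·σ_2 + 10·σ_3 + 2·σ_4 = 6(Δ_3 - Δ_2) = 48
Natural end conditions: σ_0 = σ_4 = 0.
Solving: σ_0 = 0, σ_1 = 2619/688, σ_2 = -813/172, σ_3 = 2139/344, σ_4 = 0.
On [0, 2], g(x) = 8 - 2937/688·x + 0·x² + 873/2752·x³.
With x = 2/3: g(2/3) = 677/129.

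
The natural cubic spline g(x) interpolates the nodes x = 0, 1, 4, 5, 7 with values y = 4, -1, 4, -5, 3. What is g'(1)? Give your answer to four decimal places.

Write M_i for g''(x_i). With h_i = 1, 3, 1, 2 and divided differences Δ_i = -5, 5/3, -9, 4, the continuity of g' gives the tridiagonal system
  1·M_0 + 8·M_1 + 3·M_2 = 6(Δ_1 - Δ_0) = 40
  3·M_1 + 8·M_2 + 1·M_3 = 6(Δ_2 - Δ_1) = -64
  1·M_2 + 6·M_3 + 2·M_4 = 6(Δ_3 - Δ_2) = 78
Natural end conditions: M_0 = M_4 = 0.
Forward elimination and back-substitution give M_0 = 0, M_1 = 71/7, M_2 = -96/7, M_3 = 107/7, M_4 = 0.
On [1, 4], g'(x) = b_1 + 2c_1·(x - 1) + 3d_1·(x - 1)² with b_1 = Δ_1 - h_1(2M_1 + M_2)/6 = -34/21, c_1 = M_1/2 = 71/14, d_1 = (M_2 - M_1)/(6h_1) = -167/126. So g'(1) = -34/21.

-1.6190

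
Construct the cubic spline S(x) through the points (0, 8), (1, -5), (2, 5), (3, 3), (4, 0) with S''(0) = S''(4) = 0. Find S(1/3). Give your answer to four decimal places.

1.5926

Put σ_i = S'' at the i-th knot. Here h = (1, 1, 1, 1) and Δ = (-13, 10, -2, -3), so the interior equations h_(i-1)·σ_(i-1) + 2(h_(i-1)+h_i)·σ_i + h_i·σ_(i+1) = 6(Δ_i − Δ_(i-1)) read
  1·σ_0 + 4·σ_1 + 1·σ_2 = 6(Δ_1 - Δ_0) = 138
  1·σ_1 + 4·σ_2 + 1·σ_3 = 6(Δ_2 - Δ_1) = -72
  1·σ_2 + 4·σ_3 + 1·σ_4 = 6(Δ_3 - Δ_2) = -6
Natural end conditions: σ_0 = σ_4 = 0.
Forward elimination and back-substitution give σ_0 = 0, σ_1 = 42, σ_2 = -30, σ_3 = 6, σ_4 = 0.
On [0, 1], S(x) = 8 - 20·x + 0·x² + 7·x³.
With x = 1/3: S(1/3) = 43/27.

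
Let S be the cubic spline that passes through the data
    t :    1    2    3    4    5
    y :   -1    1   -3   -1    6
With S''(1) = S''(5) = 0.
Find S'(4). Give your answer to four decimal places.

5.3929

Put m_i = S'' at the i-th knot. Here h = (1, 1, 1, 1) and Δ = (2, -4, 2, 7), so the interior equations h_(i-1)·m_(i-1) + 2(h_(i-1)+h_i)·m_i + h_i·m_(i+1) = 6(Δ_i − Δ_(i-1)) read
  1·m_0 + 4·m_1 + 1·m_2 = 6(Δ_1 - Δ_0) = -36
  1·m_1 + 4·m_2 + 1·m_3 = 6(Δ_2 - Δ_1) = 36
  1·m_2 + 4·m_3 + 1·m_4 = 6(Δ_3 - Δ_2) = 30
Natural end conditions: m_0 = m_4 = 0.
Hence m_0 = 0, m_1 = -327/28, m_2 = 75/7, m_3 = 135/28, m_4 = 0.
On [4, 5], S'(t) = b_3 + 2c_3·(t - 4) + 3d_3·(t - 4)² with b_3 = Δ_3 - h_3(2m_3 + m_4)/6 = 151/28, c_3 = m_3/2 = 135/56, d_3 = (m_4 - m_3)/(6h_3) = -45/56. So S'(4) = 151/28.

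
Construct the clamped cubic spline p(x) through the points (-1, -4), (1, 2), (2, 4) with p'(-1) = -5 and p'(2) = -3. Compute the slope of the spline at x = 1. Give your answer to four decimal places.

5.3333

With m_i denoting the second derivative at x_i, h_i = 2, 1, and Δ_i = (y_(i+1) − y_i)/h_i = 3, 2:
  2·m_0 + 6·m_1 + 1·m_2 = 6(Δ_1 - Δ_0) = -6
Clamped end conditions give two more equations: 2h_0·m_0 + h_0·m_1 = 6(Δ_0 - p'(-1)) = 48 and h_1·m_1 + 2h_1·m_2 = 6(p'(2) - Δ_1) = -30.
Solving the tridiagonal system: m_0 = 41/3, m_1 = -10/3, m_2 = -40/3.
On [1, 2], p'(x) = b_1 + 2c_1·(x - 1) + 3d_1·(x - 1)² with b_1 = Δ_1 - h_1(2m_1 + m_2)/6 = 16/3, c_1 = m_1/2 = -5/3, d_1 = (m_2 - m_1)/(6h_1) = -5/3. So p'(1) = 16/3.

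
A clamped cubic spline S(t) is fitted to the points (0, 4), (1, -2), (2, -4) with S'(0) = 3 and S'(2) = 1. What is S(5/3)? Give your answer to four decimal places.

Write M_i for S''(x_i). With h_i = 1, 1 and divided differences Δ_i = -6, -2, the continuity of S' gives the tridiagonal system
  1·M_0 + 4·M_1 + 1·M_2 = 6(Δ_1 - Δ_0) = 24
Clamped end conditions give two more equations: 2h_0·M_0 + h_0·M_1 = 6(Δ_0 - S'(0)) = -54 and h_1·M_1 + 2h_1·M_2 = 6(S'(2) - Δ_1) = 18.
Forward elimination and back-substitution give M_0 = -34, M_1 = 14, M_2 = 2.
On [1, 2], S(t) = -2 - 7·(t - 1) + 7·(t - 1)² - 2·(t - 1)³.
With (t - 1) = 2/3: S(5/3) = -112/27.

-4.1481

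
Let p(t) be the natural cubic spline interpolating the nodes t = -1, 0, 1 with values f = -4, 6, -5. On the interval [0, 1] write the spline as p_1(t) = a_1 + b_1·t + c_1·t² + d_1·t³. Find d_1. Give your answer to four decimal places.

5.2500

With σ_i denoting the second derivative at x_i, h_i = 1, 1, and Δ_i = (y_(i+1) − y_i)/h_i = 10, -11:
  1·σ_0 + 4·σ_1 + 1·σ_2 = 6(Δ_1 - Δ_0) = -126
Natural end conditions: σ_0 = σ_2 = 0.
Solving the tridiagonal system: σ_0 = 0, σ_1 = -63/2, σ_2 = 0.
On [0, 1], with p_1(t) = a_1 + b_1·t + c_1·t² + d_1·t³: c_1 = σ_1/2 = -63/4, d_1 = (σ_2 - σ_1)/(6h_1) = 21/4, b_1 = Δ_1 - h_1(2σ_1 + σ_2)/6 = -1/2.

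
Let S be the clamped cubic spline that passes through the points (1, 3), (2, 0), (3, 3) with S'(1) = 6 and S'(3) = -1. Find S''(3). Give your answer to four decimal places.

With M_i denoting the second derivative at x_i, h_i = 1, 1, and Δ_i = (y_(i+1) − y_i)/h_i = -3, 3:
  1·M_0 + 4·M_1 + 1·M_2 = 6(Δ_1 - Δ_0) = 36
Clamped end conditions give two more equations: 2h_0·M_0 + h_0·M_1 = 6(Δ_0 - S'(1)) = -54 and h_1·M_1 + 2h_1·M_2 = 6(S'(3) - Δ_1) = -24.
Solving the tridiagonal system: M_0 = -79/2, M_1 = 25, M_2 = -49/2.

-24.5000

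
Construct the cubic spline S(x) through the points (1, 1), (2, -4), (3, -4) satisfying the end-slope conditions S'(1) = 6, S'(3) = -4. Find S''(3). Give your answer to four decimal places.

Let M_i = S''(x_i). Step sizes h_i = 1, 1; slopes of the chords Δ_i = (y_(i+1) - y_i)/h_i = -5, 0.
  1·M_0 + 4·M_1 + 1·M_2 = 6(Δ_1 - Δ_0) = 30
Clamped end conditions give two more equations: 2h_0·M_0 + h_0·M_1 = 6(Δ_0 - S'(1)) = -66 and h_1·M_1 + 2h_1·M_2 = 6(S'(3) - Δ_1) = -24.
Solving the tridiagonal system: M_0 = -91/2, M_1 = 25, M_2 = -49/2.

-24.5000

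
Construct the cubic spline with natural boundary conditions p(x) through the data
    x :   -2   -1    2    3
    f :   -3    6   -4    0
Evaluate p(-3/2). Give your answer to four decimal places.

Let M_i = p''(x_i). Step sizes h_i = 1, 3, 1; slopes of the chords Δ_i = (y_(i+1) - y_i)/h_i = 9, -10/3, 4.
  1·M_0 + 8·M_1 + 3·M_2 = 6(Δ_1 - Δ_0) = -74
  3·M_1 + 8·M_2 + 1·M_3 = 6(Δ_2 - Δ_1) = 44
Natural end conditions: M_0 = M_3 = 0.
Hence M_0 = 0, M_1 = -724/55, M_2 = 574/55, M_3 = 0.
On [-2, -1], p(x) = -3 + 1847/165·(x + 2) + 0·(x + 2)² - 362/165·(x + 2)³.
With (x + 2) = 1/2: p(-3/2) = 511/220.

2.3227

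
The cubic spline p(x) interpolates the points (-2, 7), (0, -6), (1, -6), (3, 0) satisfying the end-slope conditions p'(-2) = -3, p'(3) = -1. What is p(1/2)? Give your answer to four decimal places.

With M_i denoting the second derivative at x_i, h_i = 2, 1, 2, and Δ_i = (y_(i+1) − y_i)/h_i = -13/2, 0, 3:
  2·M_0 + 6·M_1 + 1·M_2 = 6(Δ_1 - Δ_0) = 39
  1·M_1 + 6·M_2 + 2·M_3 = 6(Δ_2 - Δ_1) = 18
Clamped end conditions give two more equations: 2h_0·M_0 + h_0·M_1 = 6(Δ_0 - p'(-2)) = -21 and h_2·M_2 + 2h_2·M_3 = 6(p'(3) - Δ_2) = -24.
Solving: M_0 = -313/32, M_1 = 145/16, M_2 = 67/16, M_3 = -259/32.
On [0, 1], p(x) = -6 - 119/32·x + 145/32·x² - 13/16·x³.
With x = 1/2: p(1/2) = -437/64.

-6.8281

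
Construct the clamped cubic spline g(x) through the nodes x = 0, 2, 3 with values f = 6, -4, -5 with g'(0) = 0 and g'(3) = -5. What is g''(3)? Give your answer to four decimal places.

Let m_i = g''(x_i). Step sizes h_i = 2, 1; slopes of the chords Δ_i = (y_(i+1) - y_i)/h_i = -5, -1.
  2·m_0 + 6·m_1 + 1·m_2 = 6(Δ_1 - Δ_0) = 24
Clamped end conditions give two more equations: 2h_0·m_0 + h_0·m_1 = 6(Δ_0 - g'(0)) = -30 and h_1·m_1 + 2h_1·m_2 = 6(g'(3) - Δ_1) = -24.
Hence m_0 = -79/6, m_1 = 34/3, m_2 = -53/3.

-17.6667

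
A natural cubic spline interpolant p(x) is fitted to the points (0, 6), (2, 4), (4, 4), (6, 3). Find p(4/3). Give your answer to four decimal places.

Write M_i for p''(x_i). With h_i = 2, 2, 2 and divided differences Δ_i = -1, 0, -1/2, the continuity of p' gives the tridiagonal system
  2·M_0 + 8·M_1 + 2·M_2 = 6(Δ_1 - Δ_0) = 6
  2·M_1 + 8·M_2 + 2·M_3 = 6(Δ_2 - Δ_1) = -3
Natural end conditions: M_0 = M_3 = 0.
Forward elimination and back-substitution give M_0 = 0, M_1 = 9/10, M_2 = -3/5, M_3 = 0.
On [0, 2], p(x) = 6 - 13/10·x + 0·x² + 3/40·x³.
With x = 4/3: p(4/3) = 40/9.

4.4444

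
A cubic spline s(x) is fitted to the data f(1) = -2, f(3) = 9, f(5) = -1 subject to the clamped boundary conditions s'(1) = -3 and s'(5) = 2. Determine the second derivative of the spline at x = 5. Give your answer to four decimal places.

Let M_i = s''(x_i). Step sizes h_i = 2, 2; slopes of the chords Δ_i = (y_(i+1) - y_i)/h_i = 11/2, -5.
  2·M_0 + 8·M_1 + 2·M_2 = 6(Δ_1 - Δ_0) = -63
Clamped end conditions give two more equations: 2h_0·M_0 + h_0·M_1 = 6(Δ_0 - s'(1)) = 51 and h_1·M_1 + 2h_1·M_2 = 6(s'(5) - Δ_1) = 42.
Solving: M_0 = 175/8, M_1 = -73/4, M_2 = 157/8.

19.6250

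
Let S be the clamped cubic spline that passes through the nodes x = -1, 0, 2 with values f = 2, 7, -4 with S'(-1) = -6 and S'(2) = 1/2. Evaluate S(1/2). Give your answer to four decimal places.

6.4063

Let σ_i = S''(x_i). Step sizes h_i = 1, 2; slopes of the chords Δ_i = (y_(i+1) - y_i)/h_i = 5, -11/2.
  1·σ_0 + 6·σ_1 + 2·σ_2 = 6(Δ_1 - Δ_0) = -63
Clamped end conditions give two more equations: 2h_0·σ_0 + h_0·σ_1 = 6(Δ_0 - S'(-1)) = 66 and h_1·σ_1 + 2h_1·σ_2 = 6(S'(2) - Δ_1) = 36.
Solving the tridiagonal system: σ_0 = 137/3, σ_1 = -76/3, σ_2 = 65/3.
On [0, 2], S(x) = 7 + 25/6·x - 38/3·x² + 47/12·x³.
With x = 1/2: S(1/2) = 205/32.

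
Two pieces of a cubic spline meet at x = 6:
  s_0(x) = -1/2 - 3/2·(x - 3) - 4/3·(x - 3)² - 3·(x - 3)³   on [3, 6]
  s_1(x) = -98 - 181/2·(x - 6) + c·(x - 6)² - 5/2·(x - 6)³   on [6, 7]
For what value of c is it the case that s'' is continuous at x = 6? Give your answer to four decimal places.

-28.3333

s_0''(x) = -8/3 - 18·(x - 3), so s_0''(6) = -170/3. On the right, s_1''(6) = 2c, so c = -85/3.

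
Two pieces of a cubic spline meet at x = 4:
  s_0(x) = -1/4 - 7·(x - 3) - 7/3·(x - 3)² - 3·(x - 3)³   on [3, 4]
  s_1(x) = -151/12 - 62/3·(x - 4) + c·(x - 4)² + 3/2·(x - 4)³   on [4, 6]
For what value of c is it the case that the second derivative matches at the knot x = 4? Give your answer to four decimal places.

s_0''(x) = -14/3 - 18·(x - 3), so s_0''(4) = -68/3. On the right, s_1''(4) = 2c, so c = -34/3.

-11.3333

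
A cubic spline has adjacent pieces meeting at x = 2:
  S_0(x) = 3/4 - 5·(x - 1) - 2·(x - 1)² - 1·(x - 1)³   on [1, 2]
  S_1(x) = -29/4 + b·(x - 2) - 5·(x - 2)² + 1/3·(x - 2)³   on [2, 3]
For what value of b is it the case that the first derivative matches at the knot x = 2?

S_0'(x) = -5 - 4·(x - 1) - 3·(x - 1)², so S_0'(2) = -12. On the right, S_1'(2) = b, so b = -12.

-12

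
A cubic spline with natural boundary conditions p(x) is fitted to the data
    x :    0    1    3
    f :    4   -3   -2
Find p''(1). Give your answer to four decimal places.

7.5000

Let M_i = p''(x_i). Step sizes h_i = 1, 2; slopes of the chords Δ_i = (y_(i+1) - y_i)/h_i = -7, 1/2.
  1·M_0 + 6·M_1 + 2·M_2 = 6(Δ_1 - Δ_0) = 45
Natural end conditions: M_0 = M_2 = 0.
Solving: M_0 = 0, M_1 = 15/2, M_2 = 0.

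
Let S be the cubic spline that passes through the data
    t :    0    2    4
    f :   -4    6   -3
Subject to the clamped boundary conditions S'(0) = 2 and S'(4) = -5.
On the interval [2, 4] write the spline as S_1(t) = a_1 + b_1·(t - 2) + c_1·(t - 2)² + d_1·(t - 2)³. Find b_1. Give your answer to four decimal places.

With m_i denoting the second derivative at x_i, h_i = 2, 2, and Δ_i = (y_(i+1) − y_i)/h_i = 5, -9/2:
  2·m_0 + 8·m_1 + 2·m_2 = 6(Δ_1 - Δ_0) = -57
Clamped end conditions give two more equations: 2h_0·m_0 + h_0·m_1 = 6(Δ_0 - S'(0)) = 18 and h_1·m_1 + 2h_1·m_2 = 6(S'(4) - Δ_1) = -3.
Forward elimination and back-substitution give m_0 = 79/8, m_1 = -43/4, m_2 = 37/8.
On [2, 4], with S_1(t) = a_1 + b_1·(t - 2) + c_1·(t - 2)² + d_1·(t - 2)³: c_1 = m_1/2 = -43/8, d_1 = (m_2 - m_1)/(6h_1) = 41/32, b_1 = Δ_1 - h_1(2m_1 + m_2)/6 = 9/8.

1.1250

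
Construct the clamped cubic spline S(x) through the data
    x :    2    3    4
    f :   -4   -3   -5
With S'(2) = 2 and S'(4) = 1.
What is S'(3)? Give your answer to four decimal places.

-1.5000

Write m_i for S''(x_i). With h_i = 1, 1 and divided differences Δ_i = 1, -2, the continuity of S' gives the tridiagonal system
  1·m_0 + 4·m_1 + 1·m_2 = 6(Δ_1 - Δ_0) = -18
Clamped end conditions give two more equations: 2h_0·m_0 + h_0·m_1 = 6(Δ_0 - S'(2)) = -6 and h_1·m_1 + 2h_1·m_2 = 6(S'(4) - Δ_1) = 18.
Forward elimination and back-substitution give m_0 = 1, m_1 = -8, m_2 = 13.
On [3, 4], S'(x) = b_1 + 2c_1·(x - 3) + 3d_1·(x - 3)² with b_1 = Δ_1 - h_1(2m_1 + m_2)/6 = -3/2, c_1 = m_1/2 = -4, d_1 = (m_2 - m_1)/(6h_1) = 7/2. So S'(3) = -3/2.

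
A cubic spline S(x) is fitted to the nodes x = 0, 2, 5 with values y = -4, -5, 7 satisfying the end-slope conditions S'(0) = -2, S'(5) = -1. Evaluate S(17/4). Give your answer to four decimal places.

5.9336

Let M_i = S''(x_i). Step sizes h_i = 2, 3; slopes of the chords Δ_i = (y_(i+1) - y_i)/h_i = -1/2, 4.
  2·M_0 + 10·M_1 + 3·M_2 = 6(Δ_1 - Δ_0) = 27
Clamped end conditions give two more equations: 2h_0·M_0 + h_0·M_1 = 6(Δ_0 - S'(0)) = 9 and h_1·M_1 + 2h_1·M_2 = 6(S'(5) - Δ_1) = -30.
Solving: M_0 = -1/4, M_1 = 5, M_2 = -15/2.
On [2, 5], S(x) = -5 + 11/4·(x - 2) + 5/2·(x - 2)² - 25/36·(x - 2)³.
With (x - 2) = 9/4: S(17/4) = 1519/256.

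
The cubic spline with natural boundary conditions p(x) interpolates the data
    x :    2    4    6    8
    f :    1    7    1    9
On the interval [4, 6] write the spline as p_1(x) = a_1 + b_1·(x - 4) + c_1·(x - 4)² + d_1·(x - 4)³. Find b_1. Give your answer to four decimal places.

-1.1333

Write m_i for p''(x_i). With h_i = 2, 2, 2 and divided differences Δ_i = 3, -3, 4, the continuity of p' gives the tridiagonal system
  2·m_0 + 8·m_1 + 2·m_2 = 6(Δ_1 - Δ_0) = -36
  2·m_1 + 8·m_2 + 2·m_3 = 6(Δ_2 - Δ_1) = 42
Natural end conditions: m_0 = m_3 = 0.
Solving the tridiagonal system: m_0 = 0, m_1 = -31/5, m_2 = 34/5, m_3 = 0.
On [4, 6], with p_1(x) = a_1 + b_1·(x - 4) + c_1·(x - 4)² + d_1·(x - 4)³: c_1 = m_1/2 = -31/10, d_1 = (m_2 - m_1)/(6h_1) = 13/12, b_1 = Δ_1 - h_1(2m_1 + m_2)/6 = -17/15.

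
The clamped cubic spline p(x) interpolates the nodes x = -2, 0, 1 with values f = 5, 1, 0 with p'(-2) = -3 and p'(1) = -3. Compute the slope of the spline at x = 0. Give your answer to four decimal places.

With M_i denoting the second derivative at x_i, h_i = 2, 1, and Δ_i = (y_(i+1) − y_i)/h_i = -2, -1:
  2·M_0 + 6·M_1 + 1·M_2 = 6(Δ_1 - Δ_0) = 6
Clamped end conditions give two more equations: 2h_0·M_0 + h_0·M_1 = 6(Δ_0 - p'(-2)) = 6 and h_1·M_1 + 2h_1·M_2 = 6(p'(1) - Δ_1) = -12.
Forward elimination and back-substitution give M_0 = 1/2, M_1 = 2, M_2 = -7.
On [0, 1], p'(x) = b_1 + 2c_1·x + 3d_1·x² with b_1 = Δ_1 - h_1(2M_1 + M_2)/6 = -1/2, c_1 = M_1/2 = 1, d_1 = (M_2 - M_1)/(6h_1) = -3/2. So p'(0) = -1/2.

-0.5000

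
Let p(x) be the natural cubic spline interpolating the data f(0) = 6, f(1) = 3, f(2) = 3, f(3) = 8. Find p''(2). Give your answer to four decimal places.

Let M_i = p''(x_i). Step sizes h_i = 1, 1, 1; slopes of the chords Δ_i = (y_(i+1) - y_i)/h_i = -3, 0, 5.
  1·M_0 + 4·M_1 + 1·M_2 = 6(Δ_1 - Δ_0) = 18
  1·M_1 + 4·M_2 + 1·M_3 = 6(Δ_2 - Δ_1) = 30
Natural end conditions: M_0 = M_3 = 0.
Forward elimination and back-substitution give M_0 = 0, M_1 = 14/5, M_2 = 34/5, M_3 = 0.

6.8000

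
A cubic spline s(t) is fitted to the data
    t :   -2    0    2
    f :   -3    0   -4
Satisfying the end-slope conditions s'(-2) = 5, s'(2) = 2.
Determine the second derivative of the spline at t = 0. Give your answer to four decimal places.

Put M_i = s'' at the i-th knot. Here h = (2, 2) and Δ = (3/2, -2), so the interior equations h_(i-1)·M_(i-1) + 2(h_(i-1)+h_i)·M_i + h_i·M_(i+1) = 6(Δ_i − Δ_(i-1)) read
  2·M_0 + 8·M_1 + 2·M_2 = 6(Δ_1 - Δ_0) = -21
Clamped end conditions give two more equations: 2h_0·M_0 + h_0·M_1 = 6(Δ_0 - s'(-2)) = -21 and h_1·M_1 + 2h_1·M_2 = 6(s'(2) - Δ_1) = 24.
Solving: M_0 = -27/8, M_1 = -15/4, M_2 = 63/8.

-3.7500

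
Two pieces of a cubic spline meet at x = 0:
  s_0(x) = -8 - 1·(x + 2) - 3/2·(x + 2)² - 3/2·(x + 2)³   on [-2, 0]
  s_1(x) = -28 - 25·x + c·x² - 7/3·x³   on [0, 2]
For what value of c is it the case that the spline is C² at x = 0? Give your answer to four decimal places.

s_0''(x) = -3 - 9·(x + 2), so s_0''(0) = -21. On the right, s_1''(0) = 2c, so c = -21/2.

-10.5000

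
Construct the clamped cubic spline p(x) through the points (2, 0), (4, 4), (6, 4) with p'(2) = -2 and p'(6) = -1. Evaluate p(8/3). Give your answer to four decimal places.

0.1111

Put M_i = p'' at the i-th knot. Here h = (2, 2) and Δ = (2, 0), so the interior equations h_(i-1)·M_(i-1) + 2(h_(i-1)+h_i)·M_i + h_i·M_(i+1) = 6(Δ_i − Δ_(i-1)) read
  2·M_0 + 8·M_1 + 2·M_2 = 6(Δ_1 - Δ_0) = -12
Clamped end conditions give two more equations: 2h_0·M_0 + h_0·M_1 = 6(Δ_0 - p'(2)) = 24 and h_1·M_1 + 2h_1·M_2 = 6(p'(6) - Δ_1) = -6.
Hence M_0 = 31/4, M_1 = -7/2, M_2 = 1/4.
On [2, 4], p(x) = 0 - 2·(x - 2) + 31/8·(x - 2)² - 15/16·(x - 2)³.
With (x - 2) = 2/3: p(8/3) = 1/9.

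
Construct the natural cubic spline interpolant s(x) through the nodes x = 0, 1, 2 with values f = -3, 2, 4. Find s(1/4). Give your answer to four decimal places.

With m_i denoting the second derivative at x_i, h_i = 1, 1, and Δ_i = (y_(i+1) − y_i)/h_i = 5, 2:
  1·m_0 + 4·m_1 + 1·m_2 = 6(Δ_1 - Δ_0) = -18
Natural end conditions: m_0 = m_2 = 0.
Forward elimination and back-substitution give m_0 = 0, m_1 = -9/2, m_2 = 0.
On [0, 1], s(x) = -3 + 23/4·x + 0·x² - 3/4·x³.
With x = 1/4: s(1/4) = -403/256.

-1.5742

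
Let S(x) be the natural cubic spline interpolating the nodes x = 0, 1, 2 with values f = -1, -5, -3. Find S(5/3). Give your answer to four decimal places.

-4.1111

With M_i denoting the second derivative at x_i, h_i = 1, 1, and Δ_i = (y_(i+1) − y_i)/h_i = -4, 2:
  1·M_0 + 4·M_1 + 1·M_2 = 6(Δ_1 - Δ_0) = 36
Natural end conditions: M_0 = M_2 = 0.
Hence M_0 = 0, M_1 = 9, M_2 = 0.
On [1, 2], S(x) = -5 - 1·(x - 1) + 9/2·(x - 1)² - 3/2·(x - 1)³.
With (x - 1) = 2/3: S(5/3) = -37/9.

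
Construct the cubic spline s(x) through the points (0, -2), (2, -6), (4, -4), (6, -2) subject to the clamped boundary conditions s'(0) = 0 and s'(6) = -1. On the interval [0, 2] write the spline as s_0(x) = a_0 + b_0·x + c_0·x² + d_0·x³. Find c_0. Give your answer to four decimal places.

Let M_i = s''(x_i). Step sizes h_i = 2, 2, 2; slopes of the chords Δ_i = (y_(i+1) - y_i)/h_i = -2, 1, 1.
  2·M_0 + 8·M_1 + 2·M_2 = 6(Δ_1 - Δ_0) = 18
  2·M_1 + 8·M_2 + 2·M_3 = 6(Δ_2 - Δ_1) = 0
Clamped end conditions give two more equations: 2h_0·M_0 + h_0·M_1 = 6(Δ_0 - s'(0)) = -12 and h_2·M_2 + 2h_2·M_3 = 6(s'(6) - Δ_2) = -12.
Solving the tridiagonal system: M_0 = -71/15, M_1 = 52/15, M_2 = -2/15, M_3 = -44/15.
On [0, 2], with s_0(x) = a_0 + b_0·x + c_0·x² + d_0·x³: c_0 = M_0/2 = -71/30, d_0 = (M_1 - M_0)/(6h_0) = 41/60, b_0 = Δ_0 - h_0(2M_0 + M_1)/6 = 0.

-2.3667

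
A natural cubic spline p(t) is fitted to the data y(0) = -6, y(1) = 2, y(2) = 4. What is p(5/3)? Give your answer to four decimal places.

3.7778

Write σ_i for p''(x_i). With h_i = 1, 1 and divided differences Δ_i = 8, 2, the continuity of p' gives the tridiagonal system
  1·σ_0 + 4·σ_1 + 1·σ_2 = 6(Δ_1 - Δ_0) = -36
Natural end conditions: σ_0 = σ_2 = 0.
Solving: σ_0 = 0, σ_1 = -9, σ_2 = 0.
On [1, 2], p(t) = 2 + 5·(t - 1) - 9/2·(t - 1)² + 3/2·(t - 1)³.
With (t - 1) = 2/3: p(5/3) = 34/9.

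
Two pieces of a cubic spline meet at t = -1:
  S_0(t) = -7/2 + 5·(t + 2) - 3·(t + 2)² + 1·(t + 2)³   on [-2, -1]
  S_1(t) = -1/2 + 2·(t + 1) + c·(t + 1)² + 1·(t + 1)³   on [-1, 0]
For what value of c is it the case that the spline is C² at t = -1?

S_0''(t) = -6 + 6·(t + 2), so S_0''(-1) = 0. On the right, S_1''(-1) = 2c, so c = 0.

0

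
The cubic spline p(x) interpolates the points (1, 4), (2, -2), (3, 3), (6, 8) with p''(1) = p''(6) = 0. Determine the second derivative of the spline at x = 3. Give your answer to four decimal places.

Write M_i for p''(x_i). With h_i = 1, 1, 3 and divided differences Δ_i = -6, 5, 5/3, the continuity of p' gives the tridiagonal system
  1·M_0 + 4·M_1 + 1·M_2 = 6(Δ_1 - Δ_0) = 66
  1·M_1 + 8·M_2 + 3·M_3 = 6(Δ_2 - Δ_1) = -20
Natural end conditions: M_0 = M_3 = 0.
Forward elimination and back-substitution give M_0 = 0, M_1 = 548/31, M_2 = -146/31, M_3 = 0.

-4.7097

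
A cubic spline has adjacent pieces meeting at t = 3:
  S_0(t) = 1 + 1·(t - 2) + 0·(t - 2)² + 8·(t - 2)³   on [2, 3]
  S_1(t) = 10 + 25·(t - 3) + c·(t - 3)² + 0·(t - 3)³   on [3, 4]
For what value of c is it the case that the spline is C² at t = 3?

24

S_0''(t) = 0 + 48·(t - 2), so S_0''(3) = 48. On the right, S_1''(3) = 2c, so c = 24.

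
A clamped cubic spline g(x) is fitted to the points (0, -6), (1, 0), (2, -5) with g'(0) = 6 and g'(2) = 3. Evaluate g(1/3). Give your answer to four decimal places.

Put M_i = g'' at the i-th knot. Here h = (1, 1) and Δ = (6, -5), so the interior equations h_(i-1)·M_(i-1) + 2(h_(i-1)+h_i)·M_i + h_i·M_(i+1) = 6(Δ_i − Δ_(i-1)) read
  1·M_0 + 4·M_1 + 1·M_2 = 6(Δ_1 - Δ_0) = -66
Clamped end conditions give two more equations: 2h_0·M_0 + h_0·M_1 = 6(Δ_0 - g'(0)) = 0 and h_1·M_1 + 2h_1·M_2 = 6(g'(2) - Δ_1) = 48.
Solving the tridiagonal system: M_0 = 15, M_1 = -30, M_2 = 39.
On [0, 1], g(x) = -6 + 6·x + 15/2·x² - 15/2·x³.
With x = 1/3: g(1/3) = -31/9.

-3.4444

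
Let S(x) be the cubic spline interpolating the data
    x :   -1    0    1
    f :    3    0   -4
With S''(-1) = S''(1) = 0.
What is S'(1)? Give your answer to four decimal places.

-4.2500

Put m_i = S'' at the i-th knot. Here h = (1, 1) and Δ = (-3, -4), so the interior equations h_(i-1)·m_(i-1) + 2(h_(i-1)+h_i)·m_i + h_i·m_(i+1) = 6(Δ_i − Δ_(i-1)) read
  1·m_0 + 4·m_1 + 1·m_2 = 6(Δ_1 - Δ_0) = -6
Natural end conditions: m_0 = m_2 = 0.
Solving the tridiagonal system: m_0 = 0, m_1 = -3/2, m_2 = 0.
On [0, 1], S'(x) = b_1 + 2c_1·x + 3d_1·x² with b_1 = Δ_1 - h_1(2m_1 + m_2)/6 = -7/2, c_1 = m_1/2 = -3/4, d_1 = (m_2 - m_1)/(6h_1) = 1/4. So S'(1) = -17/4.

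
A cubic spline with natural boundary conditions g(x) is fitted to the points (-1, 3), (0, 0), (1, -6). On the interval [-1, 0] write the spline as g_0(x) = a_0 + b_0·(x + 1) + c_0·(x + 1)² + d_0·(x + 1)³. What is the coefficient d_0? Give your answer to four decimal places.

Let σ_i = g''(x_i). Step sizes h_i = 1, 1; slopes of the chords Δ_i = (y_(i+1) - y_i)/h_i = -3, -6.
  1·σ_0 + 4·σ_1 + 1·σ_2 = 6(Δ_1 - Δ_0) = -18
Natural end conditions: σ_0 = σ_2 = 0.
Hence σ_0 = 0, σ_1 = -9/2, σ_2 = 0.
On [-1, 0], with g_0(x) = a_0 + b_0·(x + 1) + c_0·(x + 1)² + d_0·(x + 1)³: c_0 = σ_0/2 = 0, d_0 = (σ_1 - σ_0)/(6h_0) = -3/4, b_0 = Δ_0 - h_0(2σ_0 + σ_1)/6 = -9/4.

-0.7500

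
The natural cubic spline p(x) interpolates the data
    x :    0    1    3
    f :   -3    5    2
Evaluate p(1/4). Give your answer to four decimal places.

With M_i denoting the second derivative at x_i, h_i = 1, 2, and Δ_i = (y_(i+1) − y_i)/h_i = 8, -3/2:
  1·M_0 + 6·M_1 + 2·M_2 = 6(Δ_1 - Δ_0) = -57
Natural end conditions: M_0 = M_2 = 0.
Hence M_0 = 0, M_1 = -19/2, M_2 = 0.
On [0, 1], p(x) = -3 + 115/12·x + 0·x² - 19/12·x³.
With x = 1/4: p(1/4) = -161/256.

-0.6289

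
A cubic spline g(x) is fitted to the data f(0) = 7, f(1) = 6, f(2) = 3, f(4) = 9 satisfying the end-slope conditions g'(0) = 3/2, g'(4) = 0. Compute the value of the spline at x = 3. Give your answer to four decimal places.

5.8977

Let σ_i = g''(x_i). Step sizes h_i = 1, 1, 2; slopes of the chords Δ_i = (y_(i+1) - y_i)/h_i = -1, -3, 3.
  1·σ_0 + 4·σ_1 + 1·σ_2 = 6(Δ_1 - Δ_0) = -12
  1·σ_1 + 6·σ_2 + 2·σ_3 = 6(Δ_2 - Δ_1) = 36
Clamped end conditions give two more equations: 2h_0·σ_0 + h_0·σ_1 = 6(Δ_0 - g'(0)) = -15 and h_2·σ_2 + 2h_2·σ_3 = 6(g'(4) - Δ_2) = -18.
Solving: σ_0 = -60/11, σ_1 = -45/11, σ_2 = 108/11, σ_3 = -207/22.
On [2, 4], g(x) = 3 - 9/22·(x - 2) + 54/11·(x - 2)² - 141/88·(x - 2)³.
With (x - 2) = 1: g(3) = 519/88.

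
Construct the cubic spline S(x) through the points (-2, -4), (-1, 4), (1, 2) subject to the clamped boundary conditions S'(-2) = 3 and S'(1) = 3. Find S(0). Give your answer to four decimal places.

3.7500

Put m_i = S'' at the i-th knot. Here h = (1, 2) and Δ = (8, -1), so the interior equations h_(i-1)·m_(i-1) + 2(h_(i-1)+h_i)·m_i + h_i·m_(i+1) = 6(Δ_i − Δ_(i-1)) read
  1·m_0 + 6·m_1 + 2·m_2 = 6(Δ_1 - Δ_0) = -54
Clamped end conditions give two more equations: 2h_0·m_0 + h_0·m_1 = 6(Δ_0 - S'(-2)) = 30 and h_1·m_1 + 2h_1·m_2 = 6(S'(1) - Δ_1) = 24.
Forward elimination and back-substitution give m_0 = 24, m_1 = -18, m_2 = 15.
On [-1, 1], S(x) = 4 + 6·(x + 1) - 9·(x + 1)² + 11/4·(x + 1)³.
With (x + 1) = 1: S(0) = 15/4.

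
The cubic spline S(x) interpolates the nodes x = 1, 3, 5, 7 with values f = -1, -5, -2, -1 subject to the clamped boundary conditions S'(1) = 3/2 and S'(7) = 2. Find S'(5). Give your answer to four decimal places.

Put σ_i = S'' at the i-th knot. Here h = (2, 2, 2) and Δ = (-2, 3/2, 1/2), so the interior equations h_(i-1)·σ_(i-1) + 2(h_(i-1)+h_i)·σ_i + h_i·σ_(i+1) = 6(Δ_i − Δ_(i-1)) read
  2·σ_0 + 8·σ_1 + 2·σ_2 = 6(Δ_1 - Δ_0) = 21
  2·σ_1 + 8·σ_2 + 2·σ_3 = 6(Δ_2 - Δ_1) = -6
Clamped end conditions give two more equations: 2h_0·σ_0 + h_0·σ_1 = 6(Δ_0 - S'(1)) = -21 and h_2·σ_2 + 2h_2·σ_3 = 6(S'(7) - Δ_2) = 9.
Solving: σ_0 = -119/15, σ_1 = 161/30, σ_2 = -91/30, σ_3 = 113/30.
On [5, 7], S'(x) = b_2 + 2c_2·(x - 5) + 3d_2·(x - 5)² with b_2 = Δ_2 - h_2(2σ_2 + σ_3)/6 = 19/15, c_2 = σ_2/2 = -91/60, d_2 = (σ_3 - σ_2)/(6h_2) = 17/30. So S'(5) = 19/15.

1.2667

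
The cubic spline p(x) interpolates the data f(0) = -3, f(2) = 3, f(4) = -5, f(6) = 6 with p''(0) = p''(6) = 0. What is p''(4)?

Put M_i = p'' at the i-th knot. Here h = (2, 2, 2) and Δ = (3, -4, 11/2), so the interior equations h_(i-1)·M_(i-1) + 2(h_(i-1)+h_i)·M_i + h_i·M_(i+1) = 6(Δ_i − Δ_(i-1)) read
  2·M_0 + 8·M_1 + 2·M_2 = 6(Δ_1 - Δ_0) = -42
  2·M_1 + 8·M_2 + 2·M_3 = 6(Δ_2 - Δ_1) = 57
Natural end conditions: M_0 = M_3 = 0.
Hence M_0 = 0, M_1 = -15/2, M_2 = 9, M_3 = 0.

9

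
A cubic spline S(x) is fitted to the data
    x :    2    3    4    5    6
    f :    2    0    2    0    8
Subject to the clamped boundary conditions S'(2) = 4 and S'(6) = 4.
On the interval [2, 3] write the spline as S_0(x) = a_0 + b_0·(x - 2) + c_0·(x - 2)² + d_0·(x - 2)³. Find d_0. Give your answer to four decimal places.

7.1786

Put M_i = S'' at the i-th knot. Here h = (1, 1, 1, 1) and Δ = (-2, 2, -2, 8), so the interior equations h_(i-1)·M_(i-1) + 2(h_(i-1)+h_i)·M_i + h_i·M_(i+1) = 6(Δ_i − Δ_(i-1)) read
  1·M_0 + 4·M_1 + 1·M_2 = 6(Δ_1 - Δ_0) = 24
  1·M_1 + 4·M_2 + 1·M_3 = 6(Δ_2 - Δ_1) = -24
  1·M_2 + 4·M_3 + 1·M_4 = 6(Δ_3 - Δ_2) = 60
Clamped end conditions give two more equations: 2h_0·M_0 + h_0·M_1 = 6(Δ_0 - S'(2)) = -36 and h_3·M_3 + 2h_3·M_4 = 6(S'(6) - Δ_3) = -24.
Solving the tridiagonal system: M_0 = -369/14, M_1 = 117/7, M_2 = -33/2, M_3 = 177/7, M_4 = -345/14.
On [2, 3], with S_0(x) = a_0 + b_0·(x - 2) + c_0·(x - 2)² + d_0·(x - 2)³: c_0 = M_0/2 = -369/28, d_0 = (M_1 - M_0)/(6h_0) = 201/28, b_0 = Δ_0 - h_0(2M_0 + M_1)/6 = 4.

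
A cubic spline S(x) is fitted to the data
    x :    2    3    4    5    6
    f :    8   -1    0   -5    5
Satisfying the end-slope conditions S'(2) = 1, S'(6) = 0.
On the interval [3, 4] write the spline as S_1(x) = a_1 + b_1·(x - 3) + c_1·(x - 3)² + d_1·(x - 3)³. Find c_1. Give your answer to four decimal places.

Put M_i = S'' at the i-th knot. Here h = (1, 1, 1, 1) and Δ = (-9, 1, -5, 10), so the interior equations h_(i-1)·M_(i-1) + 2(h_(i-1)+h_i)·M_i + h_i·M_(i+1) = 6(Δ_i − Δ_(i-1)) read
  1·M_0 + 4·M_1 + 1·M_2 = 6(Δ_1 - Δ_0) = 60
  1·M_1 + 4·M_2 + 1·M_3 = 6(Δ_2 - Δ_1) = -36
  1·M_2 + 4·M_3 + 1·M_4 = 6(Δ_3 - Δ_2) = 90
Clamped end conditions give two more equations: 2h_0·M_0 + h_0·M_1 = 6(Δ_0 - S'(2)) = -60 and h_3·M_3 + 2h_3·M_4 = 6(S'(6) - Δ_3) = -60.
Forward elimination and back-substitution give M_0 = -328/7, M_1 = 236/7, M_2 = -28, M_3 = 296/7, M_4 = -358/7.
On [3, 4], with S_1(x) = a_1 + b_1·(x - 3) + c_1·(x - 3)² + d_1·(x - 3)³: c_1 = M_1/2 = 118/7, d_1 = (M_2 - M_1)/(6h_1) = -72/7, b_1 = Δ_1 - h_1(2M_1 + M_2)/6 = -39/7.

16.8571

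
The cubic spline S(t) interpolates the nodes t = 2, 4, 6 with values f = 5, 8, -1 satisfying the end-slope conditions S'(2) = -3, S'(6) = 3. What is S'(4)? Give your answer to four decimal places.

With m_i denoting the second derivative at x_i, h_i = 2, 2, and Δ_i = (y_(i+1) − y_i)/h_i = 3/2, -9/2:
  2·m_0 + 8·m_1 + 2·m_2 = 6(Δ_1 - Δ_0) = -36
Clamped end conditions give two more equations: 2h_0·m_0 + h_0·m_1 = 6(Δ_0 - S'(2)) = 27 and h_1·m_1 + 2h_1·m_2 = 6(S'(6) - Δ_1) = 45.
Forward elimination and back-substitution give m_0 = 51/4, m_1 = -12, m_2 = 69/4.
On [4, 6], S'(t) = b_1 + 2c_1·(t - 4) + 3d_1·(t - 4)² with b_1 = Δ_1 - h_1(2m_1 + m_2)/6 = -9/4, c_1 = m_1/2 = -6, d_1 = (m_2 - m_1)/(6h_1) = 39/16. So S'(4) = -9/4.

-2.2500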